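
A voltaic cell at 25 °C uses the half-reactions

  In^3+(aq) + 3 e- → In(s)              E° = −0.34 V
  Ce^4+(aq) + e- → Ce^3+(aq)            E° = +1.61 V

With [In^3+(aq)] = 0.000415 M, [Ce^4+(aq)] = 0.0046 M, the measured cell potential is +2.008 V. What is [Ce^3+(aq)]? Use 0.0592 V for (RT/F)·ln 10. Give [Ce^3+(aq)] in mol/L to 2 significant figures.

0.0065 M

The Ce⁴⁺/Ce³⁺ couple has the larger reduction potential, so it is the cathode: E°cell = +1.61 − (−0.34) = +1.95 V and n = 3.
Rearranging E = E° − (0.0592/n)·log Q gives log Q = 3(+1.95 − (+2.008))/0.0592 = −2.939.
The balanced reaction is 3 Ce^4+(aq) + In(s) → 3 Ce^3+(aq) + In^3+(aq), so Q = ([Ce^3+(aq)]^3·[In^3+(aq)]) / [Ce^4+(aq)]^3.
Solving for the unknown gives log [Ce^3+(aq)] = −2.190, so [Ce^3+(aq)] ≈ 0.0065 M.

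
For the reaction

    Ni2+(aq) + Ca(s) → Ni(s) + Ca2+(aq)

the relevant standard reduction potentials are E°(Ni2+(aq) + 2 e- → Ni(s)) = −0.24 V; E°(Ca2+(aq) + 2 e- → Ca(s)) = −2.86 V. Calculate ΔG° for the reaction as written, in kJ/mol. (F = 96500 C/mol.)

In the reaction as written Ni2+(aq) is reduced, so the Ni²⁺/Ni couple is the cathode and Ca²⁺/Ca is the anode.
E°cell = −0.24 − (−2.86) = +2.62 V; balancing electrons gives n = 2.
ΔG° = −nFE°cell = −(2)(96500)(+2.62) J/mol = −506 kJ/mol.

−506 kJ/mol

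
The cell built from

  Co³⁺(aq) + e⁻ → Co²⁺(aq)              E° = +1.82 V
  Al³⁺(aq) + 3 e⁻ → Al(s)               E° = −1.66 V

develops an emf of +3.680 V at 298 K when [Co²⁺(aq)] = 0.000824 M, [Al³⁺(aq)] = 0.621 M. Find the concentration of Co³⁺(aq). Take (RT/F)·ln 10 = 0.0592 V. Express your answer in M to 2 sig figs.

With Co³⁺/Co²⁺ at the cathode and Al³⁺/Al at the anode, E°cell = +1.82 − (−1.66) = +3.48 V (n = 3).
Rearranging E = E° − (0.0592/n)·log Q gives log Q = 3(+3.48 − (+3.680))/0.0592 = −10.135.
Balancing electrons gives 3 Co³⁺(aq) + Al(s) → 3 Co²⁺(aq) + Al³⁺(aq); thus Q = ([Co²⁺(aq)]^3·[Al³⁺(aq)]) / [Co³⁺(aq)]^3.
Solving for the unknown gives log [Co³⁺(aq)] = 0.225, so [Co³⁺(aq)] ≈ 1.7 M.

1.7 M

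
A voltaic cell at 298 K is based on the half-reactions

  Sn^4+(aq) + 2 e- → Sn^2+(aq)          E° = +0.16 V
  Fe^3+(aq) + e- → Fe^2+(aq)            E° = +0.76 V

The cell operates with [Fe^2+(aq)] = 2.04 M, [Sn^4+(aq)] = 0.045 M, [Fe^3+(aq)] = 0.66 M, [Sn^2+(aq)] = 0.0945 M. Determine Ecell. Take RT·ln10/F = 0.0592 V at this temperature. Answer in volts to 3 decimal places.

Fe³⁺/Fe²⁺ is reduced (cathode, E° = +0.76 V) and Sn⁴⁺/Sn²⁺ is oxidized (anode).
E°cell = E°cat − E°an = +0.76 − (+0.16) = +0.60 V; n = 2.
For the overall reaction 2 Fe^3+(aq) + Sn^2+(aq) → 2 Fe^2+(aq) + Sn^4+(aq), Q = ([Fe^2+(aq)]^2·[Sn^4+(aq)]) / ([Fe^3+(aq)]^2·[Sn^2+(aq)]) = 4.55, giving log Q = 0.658.
By the Nernst equation, E = +0.60 − (0.0592/2)·(0.658) = +0.581 V.

+0.581 V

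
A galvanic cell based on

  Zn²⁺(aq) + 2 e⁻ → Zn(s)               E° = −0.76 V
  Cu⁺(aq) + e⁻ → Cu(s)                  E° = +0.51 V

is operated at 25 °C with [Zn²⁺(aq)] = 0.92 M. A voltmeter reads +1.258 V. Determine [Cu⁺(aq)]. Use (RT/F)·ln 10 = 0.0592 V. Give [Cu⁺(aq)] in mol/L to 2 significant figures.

With Cu⁺/Cu at the cathode and Zn²⁺/Zn at the anode, E°cell = +0.51 − (−0.76) = +1.27 V (n = 2).
Rearranging E = E° − (0.0592/n)·log Q gives log Q = 2(+1.27 − (+1.258))/0.0592 = 0.405.
Balancing electrons gives 2 Cu⁺(aq) + Zn(s) → 2 Cu(s) + Zn²⁺(aq); thus Q = [Zn²⁺(aq)] / [Cu⁺(aq)]^2.
Solving for the unknown gives log [Cu⁺(aq)] = −0.221, so [Cu⁺(aq)] ≈ 0.60 M.

0.60 M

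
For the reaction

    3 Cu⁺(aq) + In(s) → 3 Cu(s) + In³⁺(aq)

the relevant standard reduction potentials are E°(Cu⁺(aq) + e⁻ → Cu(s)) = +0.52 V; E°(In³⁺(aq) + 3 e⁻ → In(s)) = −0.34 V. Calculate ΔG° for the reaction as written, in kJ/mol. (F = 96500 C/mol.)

−249 kJ/mol

In the reaction as written Cu⁺(aq) is reduced, so the Cu⁺/Cu couple is the cathode and In³⁺/In is the anode.
E°cell = +0.52 − (−0.34) = +0.86 V; balancing electrons gives n = 3.
ΔG° = −nFE°cell = −(3)(96500)(+0.86) J/mol = −249 kJ/mol.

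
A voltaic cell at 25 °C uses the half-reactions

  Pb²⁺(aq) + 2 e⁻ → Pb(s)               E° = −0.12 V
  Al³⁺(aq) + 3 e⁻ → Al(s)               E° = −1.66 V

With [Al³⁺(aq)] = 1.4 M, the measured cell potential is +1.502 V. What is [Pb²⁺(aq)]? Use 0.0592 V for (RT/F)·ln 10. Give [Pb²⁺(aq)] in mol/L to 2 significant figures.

0.065 M

The Pb²⁺/Pb couple has the larger reduction potential, so it is the cathode: E°cell = −0.12 − (−1.66) = +1.54 V and n = 6.
From the Nernst equation, log Q = n(E° − E)/0.0592 = 6·(+1.54 − (+1.502))/0.0592 = 3.851.
The balanced reaction is 3 Pb²⁺(aq) + 2 Al(s) → 3 Pb(s) + 2 Al³⁺(aq), so Q = [Al³⁺(aq)]^2 / [Pb²⁺(aq)]^3.
Solving for the unknown gives log [Pb²⁺(aq)] = −1.186, so [Pb²⁺(aq)] ≈ 0.065 M.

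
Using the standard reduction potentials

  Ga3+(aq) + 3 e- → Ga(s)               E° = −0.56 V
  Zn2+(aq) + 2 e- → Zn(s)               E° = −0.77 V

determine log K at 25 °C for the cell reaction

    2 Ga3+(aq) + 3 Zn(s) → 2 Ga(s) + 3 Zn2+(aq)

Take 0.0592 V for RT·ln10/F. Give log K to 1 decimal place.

log K = 21.3

The Ga³⁺/Ga couple is reduced (cathode); E°cell = −0.56 − (−0.77) = +0.21 V with n = 6.
At equilibrium E = 0, so log K = nE°cell / 0.0592 = (6)(+0.21) / 0.0592 = 21.3.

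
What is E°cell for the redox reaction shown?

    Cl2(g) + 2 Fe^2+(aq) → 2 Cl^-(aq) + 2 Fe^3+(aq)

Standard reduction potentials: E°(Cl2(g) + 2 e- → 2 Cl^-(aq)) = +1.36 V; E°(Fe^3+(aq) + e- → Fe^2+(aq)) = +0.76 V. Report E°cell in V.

Cl2(g) gains electrons, so the Cl₂/Cl⁻ couple is the cathode; the Fe³⁺/Fe²⁺ couple is the anode.
E°cell = E°(cathode) − E°(anode) = +1.36 − (+0.76) = +0.60 V.
The positive value indicates the reaction is spontaneous as written.

+0.60 V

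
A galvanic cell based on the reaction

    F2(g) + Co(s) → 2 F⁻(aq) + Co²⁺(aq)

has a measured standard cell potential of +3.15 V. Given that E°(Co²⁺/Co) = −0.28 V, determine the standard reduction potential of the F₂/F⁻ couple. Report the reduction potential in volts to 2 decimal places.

+2.87 V

In the reaction as written the F₂/F⁻ couple is reduced (cathode) and Co²⁺/Co is oxidized (anode), so E°cell = E°(F₂/F⁻) − E°(Co²⁺/Co).
E°(F₂/F⁻) = E°cell + E°(anode) = +3.15 + (−0.28) = +2.87 V.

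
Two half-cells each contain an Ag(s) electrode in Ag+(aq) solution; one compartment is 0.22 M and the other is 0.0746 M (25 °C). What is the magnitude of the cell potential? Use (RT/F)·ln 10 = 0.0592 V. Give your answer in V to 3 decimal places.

For a concentration cell E°cell = 0, since both electrodes use the same couple.
The compartment with the higher Ag+(aq) concentration (0.22 M) acts as the cathode; ions are reduced there and produced at the dilute (0.0746 M) anode.
With n = 1, Ecell = −(0.0592/1)·log([dilute]/[conc]) = −(0.0592/1)·log(0.0746/0.22) = +0.028 V.

0.028 V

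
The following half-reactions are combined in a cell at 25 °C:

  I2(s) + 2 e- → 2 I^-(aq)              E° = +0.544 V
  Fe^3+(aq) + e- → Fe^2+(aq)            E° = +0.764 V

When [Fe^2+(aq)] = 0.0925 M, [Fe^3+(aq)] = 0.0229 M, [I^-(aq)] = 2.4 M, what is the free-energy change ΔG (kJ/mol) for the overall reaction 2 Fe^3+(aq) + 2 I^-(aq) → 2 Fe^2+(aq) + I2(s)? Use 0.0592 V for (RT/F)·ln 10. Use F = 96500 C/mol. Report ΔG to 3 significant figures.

−39.9 kJ/mol

With Fe³⁺/Fe²⁺ reduced at the cathode, E°cell = +0.764 − (+0.544) = +0.220 V and n = 2.
The reaction quotient is [Fe^2+(aq)]^2 / ([Fe^3+(aq)]^2·[I^-(aq)]^2) = 2.83; by Nernst, E = +0.220 − (0.0592/2)(0.452) = +0.2066 V.
Finally ΔG = −nFE = −(2)(96500 C/mol)(+0.2066 V) = −39.9 kJ/mol.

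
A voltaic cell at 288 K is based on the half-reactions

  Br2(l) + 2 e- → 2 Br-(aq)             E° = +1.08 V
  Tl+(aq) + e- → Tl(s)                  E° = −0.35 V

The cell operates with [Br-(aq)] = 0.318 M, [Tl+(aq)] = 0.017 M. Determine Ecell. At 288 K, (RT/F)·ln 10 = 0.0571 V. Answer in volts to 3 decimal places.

+1.559 V

Br₂/Br⁻ is reduced (cathode, E° = +1.08 V) and Tl⁺/Tl is oxidized (anode).
E°cell = E°cat − E°an = +1.08 − (−0.35) = +1.43 V; n = 2.
The balanced reaction is Br2(l) + 2 Tl(s) → 2 Br-(aq) + 2 Tl+(aq), so Q = [Br-(aq)]^2·[Tl+(aq)]^2 = 2.92×10^−5 and log Q = −4.534.
Applying E = E° − (RT ln10/nF)·log Q gives +1.43 − (0.0571/2)(−4.534) = +1.559 V.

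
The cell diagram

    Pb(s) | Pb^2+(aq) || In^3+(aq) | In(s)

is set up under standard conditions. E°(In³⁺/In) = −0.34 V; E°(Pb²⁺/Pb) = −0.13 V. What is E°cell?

−0.21 V

By convention the left-hand electrode in cell notation is the anode (oxidation) and the right-hand electrode is the cathode (reduction).
E°cell = E°(right) − E°(left) = −0.34 − (−0.13) = −0.21 V.
The negative sign shows that, as written, the cell would require an external voltage to drive the reaction.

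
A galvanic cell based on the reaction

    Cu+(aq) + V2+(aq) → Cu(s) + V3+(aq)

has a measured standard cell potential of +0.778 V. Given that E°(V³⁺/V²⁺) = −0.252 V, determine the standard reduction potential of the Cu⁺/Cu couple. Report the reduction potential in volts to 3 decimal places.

In the reaction as written the Cu⁺/Cu couple is reduced (cathode) and V³⁺/V²⁺ is oxidized (anode), so E°cell = E°(Cu⁺/Cu) − E°(V³⁺/V²⁺).
E°(Cu⁺/Cu) = E°cell + E°(anode) = +0.778 + (−0.252) = +0.526 V.

+0.526 V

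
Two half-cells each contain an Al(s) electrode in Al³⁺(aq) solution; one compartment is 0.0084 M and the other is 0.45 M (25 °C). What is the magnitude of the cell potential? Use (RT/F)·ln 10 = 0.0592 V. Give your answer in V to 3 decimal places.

For a concentration cell E°cell = 0, since both electrodes use the same couple.
The compartment with the higher Al³⁺(aq) concentration (0.45 M) acts as the cathode; ions are reduced there and produced at the dilute (0.0084 M) anode.
With n = 3, Ecell = −(0.0592/3)·log([dilute]/[conc]) = −(0.0592/3)·log(0.0084/0.45) = +0.034 V.

0.034 V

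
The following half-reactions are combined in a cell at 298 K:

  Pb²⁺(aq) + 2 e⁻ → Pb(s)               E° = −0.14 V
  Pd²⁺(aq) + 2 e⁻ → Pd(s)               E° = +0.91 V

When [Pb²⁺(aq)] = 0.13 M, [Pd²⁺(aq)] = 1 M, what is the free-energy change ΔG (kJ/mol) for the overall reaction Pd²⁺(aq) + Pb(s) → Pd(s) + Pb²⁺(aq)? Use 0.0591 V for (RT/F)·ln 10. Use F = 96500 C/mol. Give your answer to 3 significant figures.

−208 kJ/mol

With Pd²⁺/Pd reduced at the cathode, E°cell = +0.91 − (−0.14) = +1.05 V and n = 2.
Q = [Pb²⁺(aq)] / [Pd²⁺(aq)] = 0.13, so log Q = −0.886 and E = +1.05 − (0.0591/2)(−0.886) = +1.0762 V.
Then ΔG = −nFE = −2 × 96500 × +1.0762 J/mol = −208 kJ/mol.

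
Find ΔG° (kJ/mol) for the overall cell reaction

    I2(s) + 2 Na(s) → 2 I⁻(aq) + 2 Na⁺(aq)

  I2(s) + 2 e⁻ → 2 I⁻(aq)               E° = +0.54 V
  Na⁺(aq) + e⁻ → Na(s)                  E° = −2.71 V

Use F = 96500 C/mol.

−627 kJ/mol

In the reaction as written I2(s) is reduced, so the I₂/I⁻ couple is the cathode and Na⁺/Na is the anode.
E°cell = +0.54 − (−2.71) = +3.25 V; balancing electrons gives n = 2.
ΔG° = −nFE°cell = −(2)(96500)(+3.25) J/mol = −627 kJ/mol.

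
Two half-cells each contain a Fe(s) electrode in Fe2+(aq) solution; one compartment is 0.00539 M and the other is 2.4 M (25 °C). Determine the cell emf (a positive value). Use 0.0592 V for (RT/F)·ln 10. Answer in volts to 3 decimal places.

For a concentration cell E°cell = 0, since both electrodes use the same couple.
The compartment with the higher Fe2+(aq) concentration (2.4 M) acts as the cathode; ions are reduced there and produced at the dilute (0.00539 M) anode.
With n = 2, Ecell = −(0.0592/2)·log([dilute]/[conc]) = −(0.0592/2)·log(0.00539/2.4) = +0.078 V.

0.078 V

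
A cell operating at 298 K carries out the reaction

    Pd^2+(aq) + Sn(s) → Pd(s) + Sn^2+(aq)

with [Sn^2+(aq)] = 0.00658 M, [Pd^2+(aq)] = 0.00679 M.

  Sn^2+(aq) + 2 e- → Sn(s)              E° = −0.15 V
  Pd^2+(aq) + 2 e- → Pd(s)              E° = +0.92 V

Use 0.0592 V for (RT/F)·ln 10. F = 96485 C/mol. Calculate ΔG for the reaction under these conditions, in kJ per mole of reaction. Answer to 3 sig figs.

E°cell = +0.92 − (−0.15) = +1.07 V; the balanced reaction transfers n = 2 electrons.
The reaction quotient is [Sn^2+(aq)] / [Pd^2+(aq)] = 0.969; by Nernst, E = +1.07 − (0.0592/2)(−0.014) = +1.0704 V.
Then ΔG = −nFE = −2 × 96485 × +1.0704 J/mol = −207 kJ/mol.

−207 kJ/mol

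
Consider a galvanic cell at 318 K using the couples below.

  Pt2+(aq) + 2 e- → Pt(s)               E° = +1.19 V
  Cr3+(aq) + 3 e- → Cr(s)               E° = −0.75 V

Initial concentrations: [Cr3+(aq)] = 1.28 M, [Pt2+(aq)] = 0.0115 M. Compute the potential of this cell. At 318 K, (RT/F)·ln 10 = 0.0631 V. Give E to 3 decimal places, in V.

Since E°(Pt²⁺/Pt) > E°(Cr³⁺/Cr), Pt²⁺/Pt serves as the cathode.
E°cell = +1.19 − (−0.75) = +1.94 V, with n = 6 electrons transferred.
The balanced reaction is 3 Pt2+(aq) + 2 Cr(s) → 3 Pt(s) + 2 Cr3+(aq), so Q = [Cr3+(aq)]^2 / [Pt2+(aq)]^3 = 1.08×10^6 and log Q = 6.032.
E = E° − (0.0631/n)·log Q = +1.94 − (0.0631/6)(6.032) = +1.877 V.

+1.877 V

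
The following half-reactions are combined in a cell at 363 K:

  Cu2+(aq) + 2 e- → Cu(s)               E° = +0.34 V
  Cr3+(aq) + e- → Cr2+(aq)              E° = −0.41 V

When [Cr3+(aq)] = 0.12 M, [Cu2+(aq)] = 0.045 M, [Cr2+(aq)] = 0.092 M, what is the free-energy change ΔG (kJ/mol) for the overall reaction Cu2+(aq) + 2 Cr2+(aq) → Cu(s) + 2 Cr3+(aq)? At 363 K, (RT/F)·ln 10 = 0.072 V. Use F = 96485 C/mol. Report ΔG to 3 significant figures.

−134 kJ/mol

E°cell = +0.34 − (−0.41) = +0.75 V; the balanced reaction transfers n = 2 electrons.
Q = [Cr3+(aq)]^2 / ([Cu2+(aq)]·[Cr2+(aq)]^2) = 37.8, so log Q = 1.578 and E = +0.75 − (0.072/2)(1.578) = +0.6932 V.
ΔG = −nFE = −(2)(96485)(+0.6932) J/mol = −134 kJ/mol.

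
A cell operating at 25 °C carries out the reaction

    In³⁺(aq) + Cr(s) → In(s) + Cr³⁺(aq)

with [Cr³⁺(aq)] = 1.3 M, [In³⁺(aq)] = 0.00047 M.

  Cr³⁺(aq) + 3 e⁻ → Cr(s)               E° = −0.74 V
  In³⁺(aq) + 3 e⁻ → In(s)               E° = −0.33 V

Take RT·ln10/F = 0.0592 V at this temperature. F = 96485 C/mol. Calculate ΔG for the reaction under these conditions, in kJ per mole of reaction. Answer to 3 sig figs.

E°cell = −0.33 − (−0.74) = +0.41 V; the balanced reaction transfers n = 3 electrons.
The reaction quotient is [Cr³⁺(aq)] / [In³⁺(aq)] = 2.77×10^3; by Nernst, E = +0.41 − (0.0592/3)(3.442) = +0.3421 V.
Finally ΔG = −nFE = −(3)(96485 C/mol)(+0.3421 V) = −99.0 kJ/mol.

−99.0 kJ/mol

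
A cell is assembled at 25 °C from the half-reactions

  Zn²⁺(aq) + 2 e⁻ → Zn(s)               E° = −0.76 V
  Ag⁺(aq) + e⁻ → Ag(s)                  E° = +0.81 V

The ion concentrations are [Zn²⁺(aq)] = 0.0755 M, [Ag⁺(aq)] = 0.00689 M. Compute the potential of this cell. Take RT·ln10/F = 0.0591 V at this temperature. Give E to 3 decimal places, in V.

Ag⁺/Ag is reduced (cathode, E° = +0.81 V) and Zn²⁺/Zn is oxidized (anode).
E°cell = +0.81 − (−0.76) = +1.57 V, with n = 2 electrons transferred.
Balancing gives 2 Ag⁺(aq) + Zn(s) → 2 Ag(s) + Zn²⁺(aq); hence Q = [Zn²⁺(aq)] / [Ag⁺(aq)]^2 = 1.59×10^3 (log Q = 3.202).
Applying E = E° − (RT ln10/nF)·log Q gives +1.57 − (0.0591/2)(3.202) = +1.475 V.

+1.475 V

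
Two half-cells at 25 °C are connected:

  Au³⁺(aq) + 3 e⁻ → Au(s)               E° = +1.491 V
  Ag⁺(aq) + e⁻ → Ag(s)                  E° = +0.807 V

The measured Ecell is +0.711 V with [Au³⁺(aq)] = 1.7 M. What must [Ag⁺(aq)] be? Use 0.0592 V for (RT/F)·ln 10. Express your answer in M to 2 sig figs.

With Au³⁺/Au at the cathode and Ag⁺/Ag at the anode, E°cell = +1.491 − (+0.807) = +0.684 V (n = 3).
Rearranging E = E° − (0.0592/n)·log Q gives log Q = 3(+0.684 − (+0.711))/0.0592 = −1.368.
Balancing electrons gives Au³⁺(aq) + 3 Ag(s) → Au(s) + 3 Ag⁺(aq); thus Q = [Ag⁺(aq)]^3 / [Au³⁺(aq)].
Isolating [Ag⁺(aq)] in Q = 10^{−1.368} yields log [Ag⁺(aq)] = −0.379, i.e. 0.42 M.

0.42 M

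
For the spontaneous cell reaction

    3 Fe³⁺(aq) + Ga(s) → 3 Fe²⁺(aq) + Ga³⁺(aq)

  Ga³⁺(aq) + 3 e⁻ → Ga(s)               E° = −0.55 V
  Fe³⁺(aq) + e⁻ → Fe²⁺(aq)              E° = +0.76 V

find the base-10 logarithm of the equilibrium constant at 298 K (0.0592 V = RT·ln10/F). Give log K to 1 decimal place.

The Fe³⁺/Fe²⁺ couple is reduced (cathode); E°cell = +0.76 − (−0.55) = +1.31 V with n = 3.
At equilibrium E = 0, so log K = nE°cell / 0.0592 = (3)(+1.31) / 0.0592 = 66.4.

log K = 66.4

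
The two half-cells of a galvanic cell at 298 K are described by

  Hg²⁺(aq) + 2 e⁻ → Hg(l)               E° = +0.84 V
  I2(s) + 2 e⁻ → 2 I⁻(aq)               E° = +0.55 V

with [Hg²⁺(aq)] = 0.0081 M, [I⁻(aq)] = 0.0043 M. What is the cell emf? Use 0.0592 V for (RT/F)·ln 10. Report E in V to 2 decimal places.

+0.09 V

Hg²⁺/Hg is reduced (cathode, E° = +0.84 V) and I₂/I⁻ is oxidized (anode).
E°cell = +0.84 − (+0.55) = +0.29 V, with n = 2 electrons transferred.
Balancing gives Hg²⁺(aq) + 2 I⁻(aq) → Hg(l) + I2(s); hence Q = 1 / ([Hg²⁺(aq)]·[I⁻(aq)]^2) = 6.68×10^6 (log Q = 6.825).
By the Nernst equation, E = +0.29 − (0.0592/2)·(6.825) = +0.09 V.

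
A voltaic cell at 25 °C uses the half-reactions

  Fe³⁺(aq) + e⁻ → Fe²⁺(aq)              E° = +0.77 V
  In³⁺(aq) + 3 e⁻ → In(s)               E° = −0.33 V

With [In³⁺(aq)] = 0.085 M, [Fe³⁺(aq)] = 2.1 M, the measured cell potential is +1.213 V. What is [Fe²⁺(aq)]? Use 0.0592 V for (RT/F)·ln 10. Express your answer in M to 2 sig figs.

The Fe³⁺/Fe²⁺ couple has the larger reduction potential, so it is the cathode: E°cell = +0.77 − (−0.33) = +1.10 V and n = 3.
From the Nernst equation, log Q = n(E° − E)/0.0592 = 3·(+1.10 − (+1.213))/0.0592 = −5.726.
The balanced reaction is 3 Fe³⁺(aq) + In(s) → 3 Fe²⁺(aq) + In³⁺(aq), so Q = ([Fe²⁺(aq)]^3·[In³⁺(aq)]) / [Fe³⁺(aq)]^3.
Solving for the unknown gives log [Fe²⁺(aq)] = −1.230, so [Fe²⁺(aq)] ≈ 0.059 M.

0.059 M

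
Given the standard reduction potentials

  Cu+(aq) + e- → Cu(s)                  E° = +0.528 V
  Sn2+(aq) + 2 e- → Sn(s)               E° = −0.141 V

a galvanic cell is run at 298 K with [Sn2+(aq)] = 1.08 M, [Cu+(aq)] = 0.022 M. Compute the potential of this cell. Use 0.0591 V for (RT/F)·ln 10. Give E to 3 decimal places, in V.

Cu⁺/Cu is reduced (cathode, E° = +0.528 V) and Sn²⁺/Sn is oxidized (anode).
E°cell = +0.528 − (−0.141) = +0.669 V, with n = 2 electrons transferred.
Balancing gives 2 Cu+(aq) + Sn(s) → 2 Cu(s) + Sn2+(aq); hence Q = [Sn2+(aq)] / [Cu+(aq)]^2 = 2.23×10^3 (log Q = 3.349).
E = E° − (0.0591/n)·log Q = +0.669 − (0.0591/2)(3.349) = +0.570 V.

+0.570 V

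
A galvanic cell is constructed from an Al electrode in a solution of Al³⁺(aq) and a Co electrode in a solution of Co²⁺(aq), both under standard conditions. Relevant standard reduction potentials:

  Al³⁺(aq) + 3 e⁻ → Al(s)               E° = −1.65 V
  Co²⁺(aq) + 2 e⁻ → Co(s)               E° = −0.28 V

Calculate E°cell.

+1.37 V

The Co²⁺/Co couple has the higher E°, so Co ion is reduced (cathode) and Al is oxidized (anode).
E°cell = E°(cathode) − E°(anode) = −0.28 − (−1.65) = +1.37 V.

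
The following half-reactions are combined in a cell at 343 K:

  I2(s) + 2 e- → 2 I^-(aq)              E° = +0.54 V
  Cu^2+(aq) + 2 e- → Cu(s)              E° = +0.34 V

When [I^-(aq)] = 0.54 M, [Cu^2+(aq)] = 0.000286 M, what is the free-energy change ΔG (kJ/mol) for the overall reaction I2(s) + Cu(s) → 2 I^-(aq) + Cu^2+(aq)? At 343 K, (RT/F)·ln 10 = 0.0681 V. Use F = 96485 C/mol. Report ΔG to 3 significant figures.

With I₂/I⁻ reduced at the cathode, E°cell = +0.54 − (+0.34) = +0.20 V and n = 2.
Q = [I^-(aq)]^2·[Cu^2+(aq)] = 8.34×10^−5, so log Q = −4.079 and E = +0.20 − (0.0681/2)(−4.079) = +0.3389 V.
Then ΔG = −nFE = −2 × 96485 × +0.3389 J/mol = −65.4 kJ/mol.

−65.4 kJ/mol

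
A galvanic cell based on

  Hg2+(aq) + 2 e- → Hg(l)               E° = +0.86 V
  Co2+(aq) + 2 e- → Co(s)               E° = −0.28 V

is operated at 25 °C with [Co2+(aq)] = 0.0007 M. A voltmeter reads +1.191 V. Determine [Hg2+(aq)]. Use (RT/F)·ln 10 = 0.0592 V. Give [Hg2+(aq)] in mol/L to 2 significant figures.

With Hg²⁺/Hg at the cathode and Co²⁺/Co at the anode, E°cell = +0.86 − (−0.28) = +1.14 V (n = 2).
Rearranging E = E° − (0.0592/n)·log Q gives log Q = 2(+1.14 − (+1.191))/0.0592 = −1.723.
The balanced reaction is Hg2+(aq) + Co(s) → Hg(l) + Co2+(aq), so Q = [Co2+(aq)] / [Hg2+(aq)].
Isolating [Hg2+(aq)] in Q = 10^{−1.723} yields log [Hg2+(aq)] = −1.432, i.e. 0.037 M.

0.037 M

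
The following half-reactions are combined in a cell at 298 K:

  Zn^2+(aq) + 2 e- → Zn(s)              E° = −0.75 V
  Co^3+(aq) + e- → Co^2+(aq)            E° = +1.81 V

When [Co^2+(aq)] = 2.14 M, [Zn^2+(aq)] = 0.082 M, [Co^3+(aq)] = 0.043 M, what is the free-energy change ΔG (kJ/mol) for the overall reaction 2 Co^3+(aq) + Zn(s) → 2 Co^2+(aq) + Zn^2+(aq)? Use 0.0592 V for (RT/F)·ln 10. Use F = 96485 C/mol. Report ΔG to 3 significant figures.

With Co³⁺/Co²⁺ reduced at the cathode, E°cell = +1.81 − (−0.75) = +2.56 V and n = 2.
Q = ([Co^2+(aq)]^2·[Zn^2+(aq)]) / [Co^3+(aq)]^2 = 203, so log Q = 2.308 and E = +2.56 − (0.0592/2)(2.308) = +2.4917 V.
ΔG = −nFE = −(2)(96485)(+2.4917) J/mol = −481 kJ/mol.

−481 kJ/mol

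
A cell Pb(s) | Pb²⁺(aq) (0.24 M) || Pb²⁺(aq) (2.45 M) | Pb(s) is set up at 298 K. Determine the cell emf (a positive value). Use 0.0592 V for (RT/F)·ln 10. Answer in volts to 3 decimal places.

For a concentration cell E°cell = 0, since both electrodes use the same couple.
The compartment with the higher Pb²⁺(aq) concentration (2.45 M) acts as the cathode; ions are reduced there and produced at the dilute (0.24 M) anode.
With n = 2, Ecell = −(0.0592/2)·log([dilute]/[conc]) = −(0.0592/2)·log(0.24/2.45) = +0.030 V.

0.030 V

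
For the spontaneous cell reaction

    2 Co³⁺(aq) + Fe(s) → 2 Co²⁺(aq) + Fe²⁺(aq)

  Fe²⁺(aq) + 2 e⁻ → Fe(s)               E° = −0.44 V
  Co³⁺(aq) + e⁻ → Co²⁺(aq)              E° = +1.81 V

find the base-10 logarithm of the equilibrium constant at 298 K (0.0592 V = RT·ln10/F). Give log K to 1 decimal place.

log K = 76.0

The Co³⁺/Co²⁺ couple is reduced (cathode); E°cell = +1.81 − (−0.44) = +2.25 V with n = 2.
At equilibrium E = 0, so log K = nE°cell / 0.0592 = (2)(+2.25) / 0.0592 = 76.0.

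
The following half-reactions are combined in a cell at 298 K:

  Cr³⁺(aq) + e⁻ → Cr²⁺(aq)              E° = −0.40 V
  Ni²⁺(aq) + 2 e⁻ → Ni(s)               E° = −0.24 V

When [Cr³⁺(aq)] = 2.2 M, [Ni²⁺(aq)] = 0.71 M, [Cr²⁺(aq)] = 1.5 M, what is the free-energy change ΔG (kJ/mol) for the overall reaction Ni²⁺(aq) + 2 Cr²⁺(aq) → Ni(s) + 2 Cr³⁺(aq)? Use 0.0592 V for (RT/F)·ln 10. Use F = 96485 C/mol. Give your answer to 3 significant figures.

The standard cell potential is −0.24 − (−0.40) = +0.16 V, with n = 2 electrons in the balanced equation.
Here Q = [Cr³⁺(aq)]^2 / ([Ni²⁺(aq)]·[Cr²⁺(aq)]^2) = 3.03 (log Q = 0.481), giving E = +0.16 − (0.0592/2)·(0.481) = +0.1458 V.
Then ΔG = −nFE = −2 × 96485 × +0.1458 J/mol = −28.1 kJ/mol.

−28.1 kJ/mol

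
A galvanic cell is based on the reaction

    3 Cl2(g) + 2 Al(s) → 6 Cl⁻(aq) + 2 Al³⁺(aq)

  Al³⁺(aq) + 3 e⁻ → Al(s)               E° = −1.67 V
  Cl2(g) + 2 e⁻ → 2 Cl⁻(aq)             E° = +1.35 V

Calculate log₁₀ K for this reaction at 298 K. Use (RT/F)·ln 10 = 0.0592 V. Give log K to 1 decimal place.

The Cl₂/Cl⁻ couple is reduced (cathode); E°cell = +1.35 − (−1.67) = +3.02 V with n = 6.
At equilibrium E = 0, so log K = nE°cell / 0.0592 = (6)(+3.02) / 0.0592 = 306.1.

log K = 306.1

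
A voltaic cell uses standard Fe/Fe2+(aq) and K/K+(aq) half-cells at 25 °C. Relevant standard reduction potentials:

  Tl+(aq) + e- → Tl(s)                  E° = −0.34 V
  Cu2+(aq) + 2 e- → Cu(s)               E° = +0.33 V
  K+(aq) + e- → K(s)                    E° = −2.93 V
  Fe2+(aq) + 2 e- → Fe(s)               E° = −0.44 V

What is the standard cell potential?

The Fe²⁺/Fe couple has the higher E°, so Fe ion is reduced (cathode) and K is oxidized (anode).
E°cell = E°(cathode) − E°(anode) = −0.44 − (−2.93) = +2.49 V.

+2.49 V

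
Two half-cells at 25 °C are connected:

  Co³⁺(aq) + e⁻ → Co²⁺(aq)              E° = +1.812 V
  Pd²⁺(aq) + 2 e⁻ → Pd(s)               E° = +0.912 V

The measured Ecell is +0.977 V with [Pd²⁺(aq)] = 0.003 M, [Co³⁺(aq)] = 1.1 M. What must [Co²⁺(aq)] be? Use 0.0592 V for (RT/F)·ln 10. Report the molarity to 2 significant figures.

Co³⁺/Co²⁺ is the cathode (higher E°); E°cell = +1.812 − (+0.912) = +0.900 V with n = 2.
Since E = E° − (0.0592/n)·log Q, log Q = n(E° − E)/0.0592 = −2.601.
For 2 Co³⁺(aq) + Pd(s) → 2 Co²⁺(aq) + Pd²⁺(aq), the reaction quotient is Q = ([Co²⁺(aq)]^2·[Pd²⁺(aq)]) / [Co³⁺(aq)]^2.
Isolating [Co²⁺(aq)] in Q = 10^{−2.601} yields log [Co²⁺(aq)] = 0.002, i.e. 1.0 M.

1.0 M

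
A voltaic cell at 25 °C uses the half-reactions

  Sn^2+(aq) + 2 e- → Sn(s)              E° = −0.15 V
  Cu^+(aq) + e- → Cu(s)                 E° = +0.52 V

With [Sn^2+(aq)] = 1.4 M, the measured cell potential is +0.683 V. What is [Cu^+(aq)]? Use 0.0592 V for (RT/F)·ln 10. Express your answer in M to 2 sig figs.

With Cu⁺/Cu at the cathode and Sn²⁺/Sn at the anode, E°cell = +0.52 − (−0.15) = +0.67 V (n = 2).
Rearranging E = E° − (0.0592/n)·log Q gives log Q = 2(+0.67 − (+0.683))/0.0592 = −0.439.
For 2 Cu^+(aq) + Sn(s) → 2 Cu(s) + Sn^2+(aq), the reaction quotient is Q = [Sn^2+(aq)] / [Cu^+(aq)]^2.
Isolating [Cu^+(aq)] in Q = 10^{−0.439} yields log [Cu^+(aq)] = 0.293, i.e. 2.0 M.

2.0 M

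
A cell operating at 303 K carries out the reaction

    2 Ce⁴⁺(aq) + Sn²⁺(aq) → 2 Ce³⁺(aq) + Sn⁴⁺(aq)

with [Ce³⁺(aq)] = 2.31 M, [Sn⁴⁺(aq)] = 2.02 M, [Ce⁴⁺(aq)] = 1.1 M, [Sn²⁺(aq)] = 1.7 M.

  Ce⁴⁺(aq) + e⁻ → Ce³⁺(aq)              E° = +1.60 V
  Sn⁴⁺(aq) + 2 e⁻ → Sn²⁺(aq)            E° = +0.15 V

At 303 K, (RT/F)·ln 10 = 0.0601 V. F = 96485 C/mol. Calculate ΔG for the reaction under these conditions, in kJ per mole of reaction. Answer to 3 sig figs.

−276 kJ/mol

The standard cell potential is +1.60 − (+0.15) = +1.45 V, with n = 2 electrons in the balanced equation.
Q = ([Ce³⁺(aq)]^2·[Sn⁴⁺(aq)]) / ([Ce⁴⁺(aq)]^2·[Sn²⁺(aq)]) = 5.24, so log Q = 0.719 and E = +1.45 − (0.0601/2)(0.719) = +1.4284 V.
Then ΔG = −nFE = −2 × 96485 × +1.4284 J/mol = −276 kJ/mol.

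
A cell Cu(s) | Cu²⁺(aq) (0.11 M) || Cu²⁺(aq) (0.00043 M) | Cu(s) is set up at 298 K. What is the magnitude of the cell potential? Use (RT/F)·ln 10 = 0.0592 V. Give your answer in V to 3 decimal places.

For a concentration cell E°cell = 0, since both electrodes use the same couple.
The compartment with the higher Cu²⁺(aq) concentration (0.11 M) acts as the cathode; ions are reduced there and produced at the dilute (0.00043 M) anode.
With n = 2, Ecell = −(0.0592/2)·log([dilute]/[conc]) = −(0.0592/2)·log(0.00043/0.11) = +0.071 V.

0.071 V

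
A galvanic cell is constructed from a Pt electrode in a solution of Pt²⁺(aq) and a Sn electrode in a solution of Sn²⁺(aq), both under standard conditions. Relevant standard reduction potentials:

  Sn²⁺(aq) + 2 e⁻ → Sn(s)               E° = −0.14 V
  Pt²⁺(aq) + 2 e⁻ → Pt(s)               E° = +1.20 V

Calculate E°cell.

Of the two couples in this cell, the one with the more positive reduction potential is reduced at the cathode: here that is Pt²⁺/Pt (+1.20 V); Sn²⁺/Sn (−0.14 V) is the anode.
E°cell = E°(cathode) − E°(anode) = +1.20 − (−0.14) = +1.34 V.

+1.34 V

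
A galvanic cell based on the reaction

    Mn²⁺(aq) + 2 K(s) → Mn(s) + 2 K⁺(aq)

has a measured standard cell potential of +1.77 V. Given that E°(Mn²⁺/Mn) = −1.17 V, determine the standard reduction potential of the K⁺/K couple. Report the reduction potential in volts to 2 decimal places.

In the reaction as written the Mn²⁺/Mn couple is reduced (cathode) and K⁺/K is oxidized (anode), so E°cell = E°(Mn²⁺/Mn) − E°(K⁺/K).
E°(K⁺/K) = E°(cathode) − E°cell = −1.17 − (+1.77) = −2.94 V.

−2.94 V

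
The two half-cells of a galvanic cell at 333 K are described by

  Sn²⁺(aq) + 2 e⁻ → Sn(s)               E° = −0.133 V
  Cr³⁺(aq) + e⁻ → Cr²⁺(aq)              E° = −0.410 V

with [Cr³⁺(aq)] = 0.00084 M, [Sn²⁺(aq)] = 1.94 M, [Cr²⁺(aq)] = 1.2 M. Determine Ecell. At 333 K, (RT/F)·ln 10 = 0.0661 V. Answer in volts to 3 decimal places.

Since E°(Sn²⁺/Sn) > E°(Cr³⁺/Cr²⁺), Sn²⁺/Sn serves as the cathode.
E°cell = E°cat − E°an = −0.133 − (−0.410) = +0.277 V; n = 2.
The balanced reaction is Sn²⁺(aq) + 2 Cr²⁺(aq) → Sn(s) + 2 Cr³⁺(aq), so Q = [Cr³⁺(aq)]^2 / ([Sn²⁺(aq)]·[Cr²⁺(aq)]^2) = 2.53×10^−7 and log Q = −6.598.
By the Nernst equation, E = +0.277 − (0.0661/2)·(−6.598) = +0.495 V.

+0.495 V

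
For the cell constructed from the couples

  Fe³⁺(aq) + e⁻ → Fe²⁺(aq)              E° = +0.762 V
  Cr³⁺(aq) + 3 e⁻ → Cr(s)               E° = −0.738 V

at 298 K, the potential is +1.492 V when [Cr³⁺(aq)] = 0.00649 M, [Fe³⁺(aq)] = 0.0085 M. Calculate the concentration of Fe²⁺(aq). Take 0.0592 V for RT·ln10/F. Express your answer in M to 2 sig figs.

With Fe³⁺/Fe²⁺ at the cathode and Cr³⁺/Cr at the anode, E°cell = +0.762 − (−0.738) = +1.500 V (n = 3).
From the Nernst equation, log Q = n(E° − E)/0.0592 = 3·(+1.500 − (+1.492))/0.0592 = 0.405.
For 3 Fe³⁺(aq) + Cr(s) → 3 Fe²⁺(aq) + Cr³⁺(aq), the reaction quotient is Q = ([Fe²⁺(aq)]^3·[Cr³⁺(aq)]) / [Fe³⁺(aq)]^3.
Solving for the unknown gives log [Fe²⁺(aq)] = −1.206, so [Fe²⁺(aq)] ≈ 0.062 M.

0.062 M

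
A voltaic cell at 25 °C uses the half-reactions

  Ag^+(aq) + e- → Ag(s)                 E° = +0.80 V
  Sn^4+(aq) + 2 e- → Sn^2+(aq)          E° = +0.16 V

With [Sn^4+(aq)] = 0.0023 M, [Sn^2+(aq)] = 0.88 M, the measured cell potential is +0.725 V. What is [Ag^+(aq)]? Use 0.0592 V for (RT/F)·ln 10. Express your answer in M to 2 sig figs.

Ag⁺/Ag is the cathode (higher E°); E°cell = +0.80 − (+0.16) = +0.64 V with n = 2.
Rearranging E = E° − (0.0592/n)·log Q gives log Q = 2(+0.64 − (+0.725))/0.0592 = −2.872.
The balanced reaction is 2 Ag^+(aq) + Sn^2+(aq) → 2 Ag(s) + Sn^4+(aq), so Q = [Sn^4+(aq)] / ([Ag^+(aq)]^2·[Sn^2+(aq)]).
Solving for the unknown gives log [Ag^+(aq)] = 0.145, so [Ag^+(aq)] ≈ 1.4 M.

1.4 M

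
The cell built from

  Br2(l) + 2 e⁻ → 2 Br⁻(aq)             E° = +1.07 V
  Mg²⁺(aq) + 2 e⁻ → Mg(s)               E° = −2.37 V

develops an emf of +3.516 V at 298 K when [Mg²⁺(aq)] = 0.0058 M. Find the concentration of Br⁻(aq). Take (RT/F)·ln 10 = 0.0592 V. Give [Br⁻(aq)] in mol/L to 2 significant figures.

With Br₂/Br⁻ at the cathode and Mg²⁺/Mg at the anode, E°cell = +1.07 − (−2.37) = +3.44 V (n = 2).
Since E = E° − (0.0592/n)·log Q, log Q = n(E° − E)/0.0592 = −2.568.
Balancing electrons gives Br2(l) + Mg(s) → 2 Br⁻(aq) + Mg²⁺(aq); thus Q = [Br⁻(aq)]^2·[Mg²⁺(aq)].
Isolating [Br⁻(aq)] in Q = 10^{−2.568} yields log [Br⁻(aq)] = −0.166, i.e. 0.68 M.

0.68 M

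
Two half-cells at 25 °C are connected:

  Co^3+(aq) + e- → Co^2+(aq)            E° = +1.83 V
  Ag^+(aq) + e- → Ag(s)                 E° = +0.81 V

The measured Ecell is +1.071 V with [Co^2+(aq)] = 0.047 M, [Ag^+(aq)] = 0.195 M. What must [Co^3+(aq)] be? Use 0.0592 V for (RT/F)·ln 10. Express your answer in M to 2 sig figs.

The Co³⁺/Co²⁺ couple has the larger reduction potential, so it is the cathode: E°cell = +1.83 − (+0.81) = +1.02 V and n = 1.
From the Nernst equation, log Q = n(E° − E)/0.0592 = 1·(+1.02 − (+1.071))/0.0592 = −0.861.
For Co^3+(aq) + Ag(s) → Co^2+(aq) + Ag^+(aq), the reaction quotient is Q = ([Co^2+(aq)]·[Ag^+(aq)]) / [Co^3+(aq)].
Substituting the known concentrations and solving, log [Co^3+(aq)] = −1.177 and [Co^3+(aq)] = 0.067 M.

0.067 M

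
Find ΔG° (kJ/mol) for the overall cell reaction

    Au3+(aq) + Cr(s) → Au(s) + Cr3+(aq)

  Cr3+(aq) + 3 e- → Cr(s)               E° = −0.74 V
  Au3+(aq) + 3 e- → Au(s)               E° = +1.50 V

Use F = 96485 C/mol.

In the reaction as written Au3+(aq) is reduced, so the Au³⁺/Au couple is the cathode and Cr³⁺/Cr is the anode.
E°cell = +1.50 − (−0.74) = +2.24 V; balancing electrons gives n = 3.
ΔG° = −nFE°cell = −(3)(96485)(+2.24) J/mol = −648 kJ/mol.

−648 kJ/mol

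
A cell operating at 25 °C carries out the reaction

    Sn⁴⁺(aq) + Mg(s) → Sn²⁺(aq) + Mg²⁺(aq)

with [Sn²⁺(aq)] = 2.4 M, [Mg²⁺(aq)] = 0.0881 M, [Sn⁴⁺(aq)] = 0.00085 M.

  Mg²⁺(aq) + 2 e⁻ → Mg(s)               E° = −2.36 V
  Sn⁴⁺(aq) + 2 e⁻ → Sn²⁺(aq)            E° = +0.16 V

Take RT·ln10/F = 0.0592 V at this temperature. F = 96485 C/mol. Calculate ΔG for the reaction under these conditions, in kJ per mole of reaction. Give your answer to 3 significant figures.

With Sn⁴⁺/Sn²⁺ reduced at the cathode, E°cell = +0.16 − (−2.36) = +2.52 V and n = 2.
The reaction quotient is ([Sn²⁺(aq)]·[Mg²⁺(aq)]) / [Sn⁴⁺(aq)] = 249; by Nernst, E = +2.52 − (0.0592/2)(2.396) = +2.4491 V.
Finally ΔG = −nFE = −(2)(96485 C/mol)(+2.4491 V) = −473 kJ/mol.

−473 kJ/mol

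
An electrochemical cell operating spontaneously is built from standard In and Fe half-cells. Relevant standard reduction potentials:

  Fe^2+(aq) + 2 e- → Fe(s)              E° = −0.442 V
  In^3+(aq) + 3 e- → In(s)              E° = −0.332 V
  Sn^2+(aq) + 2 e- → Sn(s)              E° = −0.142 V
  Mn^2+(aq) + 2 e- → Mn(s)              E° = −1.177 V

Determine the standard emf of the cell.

+0.110 V

Of the two couples in this cell, the one with the more positive reduction potential is reduced at the cathode: here that is In³⁺/In (−0.332 V); Fe²⁺/Fe (−0.442 V) is the anode.
E°cell = E°(cathode) − E°(anode) = −0.332 − (−0.442) = +0.110 V.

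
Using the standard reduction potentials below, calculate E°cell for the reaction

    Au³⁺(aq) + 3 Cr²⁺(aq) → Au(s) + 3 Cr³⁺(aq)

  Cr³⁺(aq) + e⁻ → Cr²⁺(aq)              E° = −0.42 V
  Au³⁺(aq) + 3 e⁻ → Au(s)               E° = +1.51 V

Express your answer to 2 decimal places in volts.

In the reaction as written, Au³⁺(aq) is reduced (cathode) and Cr³⁺(aq) is produced by oxidation at the anode.
E°cell = E°(cathode) − E°(anode) = +1.51 − (−0.42) = +1.93 V.

+1.93 V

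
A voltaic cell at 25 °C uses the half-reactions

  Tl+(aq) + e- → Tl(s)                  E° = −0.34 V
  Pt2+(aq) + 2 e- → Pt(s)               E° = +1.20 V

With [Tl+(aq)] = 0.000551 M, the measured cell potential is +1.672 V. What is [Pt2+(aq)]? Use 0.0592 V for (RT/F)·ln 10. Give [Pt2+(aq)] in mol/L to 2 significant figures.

The Pt²⁺/Pt couple has the larger reduction potential, so it is the cathode: E°cell = +1.20 − (−0.34) = +1.54 V and n = 2.
From the Nernst equation, log Q = n(E° − E)/0.0592 = 2·(+1.54 − (+1.672))/0.0592 = −4.459.
The balanced reaction is Pt2+(aq) + 2 Tl(s) → Pt(s) + 2 Tl+(aq), so Q = [Tl+(aq)]^2 / [Pt2+(aq)].
Solving for the unknown gives log [Pt2+(aq)] = −2.059, so [Pt2+(aq)] ≈ 0.0087 M.

0.0087 M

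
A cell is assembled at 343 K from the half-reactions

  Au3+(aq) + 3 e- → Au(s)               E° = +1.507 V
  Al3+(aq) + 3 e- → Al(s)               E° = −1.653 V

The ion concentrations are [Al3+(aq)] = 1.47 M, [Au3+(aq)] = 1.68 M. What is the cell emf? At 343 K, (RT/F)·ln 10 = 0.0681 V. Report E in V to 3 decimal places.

The Au³⁺/Au couple has the more positive E°, so it is the cathode; Al³⁺/Al is the anode.
E°cell = +1.507 − (−1.653) = +3.160 V, with n = 3 electrons transferred.
For the overall reaction Au3+(aq) + Al(s) → Au(s) + Al3+(aq), Q = [Al3+(aq)] / [Au3+(aq)] = 0.875, giving log Q = −0.058.
Applying E = E° − (RT ln10/nF)·log Q gives +3.160 − (0.0681/3)(−0.058) = +3.161 V.

+3.161 V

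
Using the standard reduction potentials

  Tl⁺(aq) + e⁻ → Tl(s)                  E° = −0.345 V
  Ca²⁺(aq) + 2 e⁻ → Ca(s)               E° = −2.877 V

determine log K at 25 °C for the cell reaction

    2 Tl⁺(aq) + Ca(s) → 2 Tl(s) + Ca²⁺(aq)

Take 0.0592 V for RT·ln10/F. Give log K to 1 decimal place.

The Tl⁺/Tl couple is reduced (cathode); E°cell = −0.345 − (−2.877) = +2.532 V with n = 2.
At equilibrium E = 0, so log K = nE°cell / 0.0592 = (2)(+2.532) / 0.0592 = 85.5.

log K = 85.5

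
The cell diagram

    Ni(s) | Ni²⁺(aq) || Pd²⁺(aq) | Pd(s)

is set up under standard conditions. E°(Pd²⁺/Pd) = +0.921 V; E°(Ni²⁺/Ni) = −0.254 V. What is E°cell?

+1.175 V

By convention the left-hand electrode in cell notation is the anode (oxidation) and the right-hand electrode is the cathode (reduction).
E°cell = E°(right) − E°(left) = +0.921 − (−0.254) = +1.175 V.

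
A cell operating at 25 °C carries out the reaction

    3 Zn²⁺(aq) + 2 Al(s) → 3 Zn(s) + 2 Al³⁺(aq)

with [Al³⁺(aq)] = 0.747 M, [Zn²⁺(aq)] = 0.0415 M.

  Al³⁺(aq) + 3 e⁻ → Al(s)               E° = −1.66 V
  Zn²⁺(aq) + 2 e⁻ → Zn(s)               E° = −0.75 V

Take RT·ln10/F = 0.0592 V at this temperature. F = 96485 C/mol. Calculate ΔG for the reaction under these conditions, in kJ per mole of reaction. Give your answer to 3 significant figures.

−505 kJ/mol

With Zn²⁺/Zn reduced at the cathode, E°cell = −0.75 − (−1.66) = +0.91 V and n = 6.
Here Q = [Al³⁺(aq)]^2 / [Zn²⁺(aq)]^3 = 7.81×10^3 (log Q = 3.892), giving E = +0.91 − (0.0592/6)·(3.892) = +0.8716 V.
Then ΔG = −nFE = −6 × 96485 × +0.8716 J/mol = −505 kJ/mol.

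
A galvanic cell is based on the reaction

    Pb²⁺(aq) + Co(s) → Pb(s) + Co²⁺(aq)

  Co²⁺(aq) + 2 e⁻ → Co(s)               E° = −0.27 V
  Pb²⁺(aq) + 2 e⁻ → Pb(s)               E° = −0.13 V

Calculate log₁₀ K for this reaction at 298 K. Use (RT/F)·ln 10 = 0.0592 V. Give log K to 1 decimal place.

The Pb²⁺/Pb couple is reduced (cathode); E°cell = −0.13 − (−0.27) = +0.14 V with n = 2.
At equilibrium E = 0, so log K = nE°cell / 0.0592 = (2)(+0.14) / 0.0592 = 4.7.

log K = 4.7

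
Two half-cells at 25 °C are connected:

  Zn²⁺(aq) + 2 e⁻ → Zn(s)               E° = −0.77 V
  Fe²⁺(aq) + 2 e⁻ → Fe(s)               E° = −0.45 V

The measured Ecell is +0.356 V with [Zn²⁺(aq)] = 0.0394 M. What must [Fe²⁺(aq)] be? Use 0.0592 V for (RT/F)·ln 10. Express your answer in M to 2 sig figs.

0.65 M

The Fe²⁺/Fe couple has the larger reduction potential, so it is the cathode: E°cell = −0.45 − (−0.77) = +0.32 V and n = 2.
From the Nernst equation, log Q = n(E° − E)/0.0592 = 2·(+0.32 − (+0.356))/0.0592 = −1.216.
The balanced reaction is Fe²⁺(aq) + Zn(s) → Fe(s) + Zn²⁺(aq), so Q = [Zn²⁺(aq)] / [Fe²⁺(aq)].
Solving for the unknown gives log [Fe²⁺(aq)] = −0.189, so [Fe²⁺(aq)] ≈ 0.65 M.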